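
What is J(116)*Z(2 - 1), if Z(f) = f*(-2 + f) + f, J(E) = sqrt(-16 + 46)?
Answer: 0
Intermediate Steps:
J(E) = sqrt(30)
Z(f) = f + f*(-2 + f)
J(116)*Z(2 - 1) = sqrt(30)*((2 - 1)*(-1 + (2 - 1))) = sqrt(30)*(1*(-1 + 1)) = sqrt(30)*(1*0) = sqrt(30)*0 = 0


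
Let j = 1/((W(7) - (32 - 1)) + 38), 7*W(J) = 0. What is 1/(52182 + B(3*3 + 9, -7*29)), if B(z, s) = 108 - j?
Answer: 7/366029 ≈ 1.9124e-5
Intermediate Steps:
W(J) = 0 (W(J) = (⅐)*0 = 0)
j = ⅐ (j = 1/((0 - (32 - 1)) + 38) = 1/((0 - 1*31) + 38) = 1/((0 - 31) + 38) = 1/(-31 + 38) = 1/7 = ⅐ ≈ 0.14286)
B(z, s) = 755/7 (B(z, s) = 108 - 1*⅐ = 108 - ⅐ = 755/7)
1/(52182 + B(3*3 + 9, -7*29)) = 1/(52182 + 755/7) = 1/(366029/7) = 7/366029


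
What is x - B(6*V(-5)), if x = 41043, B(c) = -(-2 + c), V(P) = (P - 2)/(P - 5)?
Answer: 205226/5 ≈ 41045.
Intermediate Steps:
V(P) = (-2 + P)/(-5 + P)
B(c) = 2 - c
x - B(6*V(-5)) = 41043 - (2 - 6*(-2 - 5)/(-5 - 5)) = 41043 - (2 - 6*-7/(-10)) = 41043 - (2 - 6*(-⅒*(-7))) = 41043 - (2 - 6*7/10) = 41043 - (2 - 1*21/5) = 41043 - (2 - 21/5) = 41043 - 1*(-11/5) = 41043 + 11/5 = 205226/5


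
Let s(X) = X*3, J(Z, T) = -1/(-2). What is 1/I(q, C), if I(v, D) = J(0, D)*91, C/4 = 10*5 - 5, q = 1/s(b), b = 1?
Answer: 2/91 ≈ 0.021978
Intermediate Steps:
J(Z, T) = ½ (J(Z, T) = -1*(-½) = ½)
s(X) = 3*X
q = ⅓ (q = 1/(3*1) = 1/3 = ⅓ ≈ 0.33333)
C = 180 (C = 4*(10*5 - 5) = 4*(50 - 5) = 4*45 = 180)
I(v, D) = 91/2 (I(v, D) = (½)*91 = 91/2)
1/I(q, C) = 1/(91/2) = 2/91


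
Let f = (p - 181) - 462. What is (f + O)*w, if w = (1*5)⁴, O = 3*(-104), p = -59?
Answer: -633750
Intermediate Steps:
O = -312
w = 625 (w = 5⁴ = 625)
f = -702 (f = (-59 - 181) - 462 = -240 - 462 = -702)
(f + O)*w = (-702 - 312)*625 = -1014*625 = -633750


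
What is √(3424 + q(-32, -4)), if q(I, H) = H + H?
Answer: 2*√854 ≈ 58.447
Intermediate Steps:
q(I, H) = 2*H
√(3424 + q(-32, -4)) = √(3424 + 2*(-4)) = √(3424 - 8) = √3416 = 2*√854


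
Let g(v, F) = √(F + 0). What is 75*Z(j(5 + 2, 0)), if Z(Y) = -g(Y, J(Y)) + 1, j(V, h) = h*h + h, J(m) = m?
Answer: 75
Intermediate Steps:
g(v, F) = √F
j(V, h) = h + h² (j(V, h) = h² + h = h + h²)
Z(Y) = 1 - √Y (Z(Y) = -√Y + 1 = 1 - √Y)
75*Z(j(5 + 2, 0)) = 75*(1 - √(0*(1 + 0))) = 75*(1 - √(0*1)) = 75*(1 - √0) = 75*(1 - 1*0) = 75*(1 + 0) = 75*1 = 75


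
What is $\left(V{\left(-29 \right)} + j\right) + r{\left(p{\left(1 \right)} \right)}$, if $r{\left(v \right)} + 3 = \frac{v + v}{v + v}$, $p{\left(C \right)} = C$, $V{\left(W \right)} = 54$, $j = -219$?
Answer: $-167$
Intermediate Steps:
$r{\left(v \right)} = -2$ ($r{\left(v \right)} = -3 + \frac{v + v}{v + v} = -3 + \frac{2 v}{2 v} = -3 + 2 v \frac{1}{2 v} = -3 + 1 = -2$)
$\left(V{\left(-29 \right)} + j\right) + r{\left(p{\left(1 \right)} \right)} = \left(54 - 219\right) - 2 = -165 - 2 = -167$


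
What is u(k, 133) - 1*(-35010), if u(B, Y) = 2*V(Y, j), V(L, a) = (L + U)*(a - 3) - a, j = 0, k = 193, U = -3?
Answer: 34230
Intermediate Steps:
V(L, a) = -a + (-3 + L)*(-3 + a) (V(L, a) = (L - 3)*(a - 3) - a = (-3 + L)*(-3 + a) - a = -a + (-3 + L)*(-3 + a))
u(B, Y) = 18 - 6*Y (u(B, Y) = 2*(9 - 4*0 - 3*Y + Y*0) = 2*(9 + 0 - 3*Y + 0) = 2*(9 - 3*Y) = 18 - 6*Y)
u(k, 133) - 1*(-35010) = (18 - 6*133) - 1*(-35010) = (18 - 798) + 35010 = -780 + 35010 = 34230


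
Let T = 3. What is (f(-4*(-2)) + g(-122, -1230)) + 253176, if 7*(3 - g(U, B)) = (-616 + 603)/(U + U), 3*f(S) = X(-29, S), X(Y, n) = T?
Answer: 432431427/1708 ≈ 2.5318e+5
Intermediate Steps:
X(Y, n) = 3
f(S) = 1 (f(S) = (⅓)*3 = 1)
g(U, B) = 3 + 13/(14*U) (g(U, B) = 3 - (-616 + 603)/(7*(U + U)) = 3 - (-13)/(7*(2*U)) = 3 - (-13)*1/(2*U)/7 = 3 - (-13)/(14*U) = 3 + 13/(14*U))
(f(-4*(-2)) + g(-122, -1230)) + 253176 = (1 + (3 + (13/14)/(-122))) + 253176 = (1 + (3 + (13/14)*(-1/122))) + 253176 = (1 + (3 - 13/1708)) + 253176 = (1 + 5111/1708) + 253176 = 6819/1708 + 253176 = 432431427/1708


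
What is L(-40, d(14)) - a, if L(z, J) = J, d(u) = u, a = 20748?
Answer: -20734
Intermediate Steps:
L(-40, d(14)) - a = 14 - 1*20748 = 14 - 20748 = -20734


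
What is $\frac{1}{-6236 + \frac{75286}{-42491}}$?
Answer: $- \frac{42491}{265049162} \approx -0.00016031$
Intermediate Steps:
$\frac{1}{-6236 + \frac{75286}{-42491}} = \frac{1}{-6236 + 75286 \left(- \frac{1}{42491}\right)} = \frac{1}{-6236 - \frac{75286}{42491}} = \frac{1}{- \frac{265049162}{42491}} = - \frac{42491}{265049162}$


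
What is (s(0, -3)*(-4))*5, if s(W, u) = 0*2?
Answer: 0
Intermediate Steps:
s(W, u) = 0
(s(0, -3)*(-4))*5 = (0*(-4))*5 = 0*5 = 0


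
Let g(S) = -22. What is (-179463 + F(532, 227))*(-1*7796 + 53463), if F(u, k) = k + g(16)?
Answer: -8186175086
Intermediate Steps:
F(u, k) = -22 + k (F(u, k) = k - 22 = -22 + k)
(-179463 + F(532, 227))*(-1*7796 + 53463) = (-179463 + (-22 + 227))*(-1*7796 + 53463) = (-179463 + 205)*(-7796 + 53463) = -179258*45667 = -8186175086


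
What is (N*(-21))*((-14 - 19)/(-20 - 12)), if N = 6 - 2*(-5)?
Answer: -693/2 ≈ -346.50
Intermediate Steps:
N = 16 (N = 6 + 10 = 16)
(N*(-21))*((-14 - 19)/(-20 - 12)) = (16*(-21))*((-14 - 19)/(-20 - 12)) = -(-11088)/(-32) = -(-11088)*(-1)/32 = -336*33/32 = -693/2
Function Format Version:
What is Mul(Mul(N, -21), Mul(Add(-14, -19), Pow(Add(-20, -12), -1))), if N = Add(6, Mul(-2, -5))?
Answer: Rational(-693, 2) ≈ -346.50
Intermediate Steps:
N = 16 (N = Add(6, 10) = 16)
Mul(Mul(N, -21), Mul(Add(-14, -19), Pow(Add(-20, -12), -1))) = Mul(Mul(16, -21), Mul(Add(-14, -19), Pow(Add(-20, -12), -1))) = Mul(-336, Mul(-33, Pow(-32, -1))) = Mul(-336, Mul(-33, Rational(-1, 32))) = Mul(-336, Rational(33, 32)) = Rational(-693, 2)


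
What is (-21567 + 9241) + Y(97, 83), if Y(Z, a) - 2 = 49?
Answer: -12275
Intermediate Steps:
Y(Z, a) = 51 (Y(Z, a) = 2 + 49 = 51)
(-21567 + 9241) + Y(97, 83) = (-21567 + 9241) + 51 = -12326 + 51 = -12275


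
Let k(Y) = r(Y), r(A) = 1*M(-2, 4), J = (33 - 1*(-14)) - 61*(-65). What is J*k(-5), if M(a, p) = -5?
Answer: -20060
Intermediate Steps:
J = 4012 (J = (33 + 14) + 3965 = 47 + 3965 = 4012)
r(A) = -5 (r(A) = 1*(-5) = -5)
k(Y) = -5
J*k(-5) = 4012*(-5) = -20060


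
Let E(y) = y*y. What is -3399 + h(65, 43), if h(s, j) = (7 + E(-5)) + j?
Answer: -3324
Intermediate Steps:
E(y) = y²
h(s, j) = 32 + j (h(s, j) = (7 + (-5)²) + j = (7 + 25) + j = 32 + j)
-3399 + h(65, 43) = -3399 + (32 + 43) = -3399 + 75 = -3324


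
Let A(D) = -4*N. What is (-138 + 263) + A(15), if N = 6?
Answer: 101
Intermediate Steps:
A(D) = -24 (A(D) = -4*6 = -24)
(-138 + 263) + A(15) = (-138 + 263) - 24 = 125 - 24 = 101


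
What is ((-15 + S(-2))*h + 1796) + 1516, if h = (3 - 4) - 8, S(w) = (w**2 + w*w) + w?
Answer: 3393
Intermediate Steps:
S(w) = w + 2*w**2 (S(w) = (w**2 + w**2) + w = 2*w**2 + w = w + 2*w**2)
h = -9 (h = -1 - 8 = -9)
((-15 + S(-2))*h + 1796) + 1516 = ((-15 - 2*(1 + 2*(-2)))*(-9) + 1796) + 1516 = ((-15 - 2*(1 - 4))*(-9) + 1796) + 1516 = ((-15 - 2*(-3))*(-9) + 1796) + 1516 = ((-15 + 6)*(-9) + 1796) + 1516 = (-9*(-9) + 1796) + 1516 = (81 + 1796) + 1516 = 1877 + 1516 = 3393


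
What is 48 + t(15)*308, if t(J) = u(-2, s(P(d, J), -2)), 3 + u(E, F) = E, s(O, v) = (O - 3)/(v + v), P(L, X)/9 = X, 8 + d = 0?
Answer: -1492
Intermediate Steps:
d = -8 (d = -8 + 0 = -8)
P(L, X) = 9*X
s(O, v) = (-3 + O)/(2*v) (s(O, v) = (-3 + O)/((2*v)) = (-3 + O)*(1/(2*v)) = (-3 + O)/(2*v))
u(E, F) = -3 + E
t(J) = -5 (t(J) = -3 - 2 = -5)
48 + t(15)*308 = 48 - 5*308 = 48 - 1540 = -1492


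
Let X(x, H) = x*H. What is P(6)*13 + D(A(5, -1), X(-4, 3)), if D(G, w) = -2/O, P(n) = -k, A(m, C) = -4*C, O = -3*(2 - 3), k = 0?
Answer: -2/3 ≈ -0.66667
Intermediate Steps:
X(x, H) = H*x
O = 3 (O = -3*(-1) = 3)
P(n) = 0 (P(n) = -1*0 = 0)
D(G, w) = -2/3
P(6)*13 + D(A(5, -1), X(-4, 3)) = 0*13 - 2/3 = 0 - 2/3 = -2/3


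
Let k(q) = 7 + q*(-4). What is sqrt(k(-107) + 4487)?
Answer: sqrt(4922) ≈ 70.157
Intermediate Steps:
k(q) = 7 - 4*q
sqrt(k(-107) + 4487) = sqrt((7 - 4*(-107)) + 4487) = sqrt((7 + 428) + 4487) = sqrt(435 + 4487) = sqrt(4922)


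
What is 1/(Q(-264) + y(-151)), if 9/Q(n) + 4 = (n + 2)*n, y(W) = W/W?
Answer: 69164/69173 ≈ 0.99987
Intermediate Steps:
y(W) = 1
Q(n) = 9/(-4 + n*(2 + n)) (Q(n) = 9/(-4 + (n + 2)*n) = 9/(-4 + (2 + n)*n) = 9/(-4 + n*(2 + n)))
1/(Q(-264) + y(-151)) = 1/(9/(-4 + (-264)² + 2*(-264)) + 1) = 1/(9/(-4 + 69696 - 528) + 1) = 1/(9/69164 + 1) = 1/(69173/69164) = 69164/69173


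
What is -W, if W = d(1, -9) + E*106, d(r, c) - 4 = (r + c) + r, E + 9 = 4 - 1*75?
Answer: 8483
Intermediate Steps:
E = -80 (E = -9 + (4 - 1*75) = -9 + (4 - 75) = -9 - 71 = -80)
d(r, c) = 4 + c + 2*r (d(r, c) = 4 + ((r + c) + r) = 4 + ((c + r) + r) = 4 + (c + 2*r) = 4 + c + 2*r)
W = -8483 (W = (4 - 9 + 2*1) - 80*106 = (4 - 9 + 2) - 8480 = -3 - 8480 = -8483)
-W = -1*(-8483) = 8483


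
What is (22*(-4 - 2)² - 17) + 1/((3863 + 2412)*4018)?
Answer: 19540036251/25212950 ≈ 775.00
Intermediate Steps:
(22*(-4 - 2)² - 17) + 1/((3863 + 2412)*4018) = (22*(-6)² - 17) + (1/4018)/6275 = (22*36 - 17) + (1/6275)*(1/4018) = (792 - 17) + 1/25212950 = 775 + 1/25212950 = 19540036251/25212950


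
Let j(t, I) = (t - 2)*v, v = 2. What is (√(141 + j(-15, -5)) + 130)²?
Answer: (130 + √107)² ≈ 19696.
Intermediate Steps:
j(t, I) = -4 + 2*t (j(t, I) = (t - 2)*2 = (-2 + t)*2 = -4 + 2*t)
(√(141 + j(-15, -5)) + 130)² = (√(141 + (-4 + 2*(-15))) + 130)² = (√(141 + (-4 - 30)) + 130)² = (√(141 - 34) + 130)² = (√107 + 130)² = (130 + √107)²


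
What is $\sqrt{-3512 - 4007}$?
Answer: $i \sqrt{7519} \approx 86.712 i$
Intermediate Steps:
$\sqrt{-3512 - 4007} = \sqrt{-7519} = i \sqrt{7519}$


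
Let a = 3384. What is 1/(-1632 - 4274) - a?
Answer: -19985905/5906 ≈ -3384.0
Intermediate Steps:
1/(-1632 - 4274) - a = 1/(-1632 - 4274) - 1*3384 = 1/(-5906) - 3384 = -1/5906 - 3384 = -19985905/5906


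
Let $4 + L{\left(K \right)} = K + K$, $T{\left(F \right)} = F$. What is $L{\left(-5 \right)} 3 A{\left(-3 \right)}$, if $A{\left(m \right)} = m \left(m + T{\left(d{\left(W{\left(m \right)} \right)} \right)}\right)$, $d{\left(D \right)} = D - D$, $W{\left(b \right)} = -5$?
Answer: $-378$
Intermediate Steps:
$d{\left(D \right)} = 0$
$A{\left(m \right)} = m^{2}$ ($A{\left(m \right)} = m \left(m + 0\right) = m m = m^{2}$)
$L{\left(K \right)} = -4 + 2 K$ ($L{\left(K \right)} = -4 + \left(K + K\right) = -4 + 2 K$)
$L{\left(-5 \right)} 3 A{\left(-3 \right)} = \left(-4 + 2 \left(-5\right)\right) 3 \left(-3\right)^{2} = \left(-4 - 10\right) 3 \cdot 9 = \left(-14\right) 3 \cdot 9 = \left(-42\right) 9 = -378$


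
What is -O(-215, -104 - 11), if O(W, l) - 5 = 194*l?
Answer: 22305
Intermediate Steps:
O(W, l) = 5 + 194*l
-O(-215, -104 - 11) = -(5 + 194*(-104 - 11)) = -(5 + 194*(-115)) = -(5 - 22310) = -1*(-22305) = 22305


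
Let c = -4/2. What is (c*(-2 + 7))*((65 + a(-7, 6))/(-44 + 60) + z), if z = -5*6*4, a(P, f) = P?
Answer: 4655/4 ≈ 1163.8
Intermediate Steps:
c = -2 (c = -4*½ = -2)
z = -120 (z = -30*4 = -120)
(c*(-2 + 7))*((65 + a(-7, 6))/(-44 + 60) + z) = (-2*(-2 + 7))*((65 - 7)/(-44 + 60) - 120) = (-2*5)*(58/16 - 120) = -10*(58*(1/16) - 120) = -10*(29/8 - 120) = -10*(-931/8) = 4655/4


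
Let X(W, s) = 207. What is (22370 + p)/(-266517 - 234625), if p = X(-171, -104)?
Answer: -22577/501142 ≈ -0.045051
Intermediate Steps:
p = 207
(22370 + p)/(-266517 - 234625) = (22370 + 207)/(-266517 - 234625) = 22577/(-501142) = 22577*(-1/501142) = -22577/501142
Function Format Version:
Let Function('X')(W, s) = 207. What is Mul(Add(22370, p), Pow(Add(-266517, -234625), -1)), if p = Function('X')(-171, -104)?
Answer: Rational(-22577, 501142) ≈ -0.045051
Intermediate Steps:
p = 207
Mul(Add(22370, p), Pow(Add(-266517, -234625), -1)) = Mul(Add(22370, 207), Pow(Add(-266517, -234625), -1)) = Mul(22577, Pow(-501142, -1)) = Mul(22577, Rational(-1, 501142)) = Rational(-22577, 501142)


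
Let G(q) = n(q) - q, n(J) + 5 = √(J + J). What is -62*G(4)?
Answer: 558 - 124*√2 ≈ 382.64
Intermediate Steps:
n(J) = -5 + √2*√J (n(J) = -5 + √(J + J) = -5 + √(2*J) = -5 + √2*√J)
G(q) = -5 - q + √2*√q (G(q) = (-5 + √2*√q) - q = -5 - q + √2*√q)
-62*G(4) = -62*(-5 - 1*4 + √2*√4) = -62*(-5 - 4 + √2*2) = -62*(-5 - 4 + 2*√2) = -62*(-9 + 2*√2) = 558 - 124*√2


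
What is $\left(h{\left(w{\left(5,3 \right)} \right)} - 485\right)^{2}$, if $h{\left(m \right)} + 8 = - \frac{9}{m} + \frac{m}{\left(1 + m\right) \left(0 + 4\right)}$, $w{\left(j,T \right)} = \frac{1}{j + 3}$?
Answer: $\frac{413674921}{1296} \approx 3.1919 \cdot 10^{5}$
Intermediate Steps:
$w{\left(j,T \right)} = \frac{1}{3 + j}$
$h{\left(m \right)} = -8 - \frac{9}{m} + \frac{m}{4 + 4 m}$ ($h{\left(m \right)} = -8 + \left(- \frac{9}{m} + \frac{m}{\left(1 + m\right) \left(0 + 4\right)}\right) = -8 + \left(- \frac{9}{m} + \frac{m}{\left(1 + m\right) 4}\right) = -8 + \left(- \frac{9}{m} + \frac{m}{4 + 4 m}\right) = -8 - \frac{9}{m} + \frac{m}{4 + 4 m}$)
$\left(h{\left(w{\left(5,3 \right)} \right)} - 485\right)^{2} = \left(\frac{-36 - \frac{68}{3 + 5} - 31 \left(\frac{1}{3 + 5}\right)^{2}}{4 \frac{1}{3 + 5} \left(1 + \frac{1}{3 + 5}\right)} - 485\right)^{2} = \left(\frac{-36 - \frac{68}{8} - 31 \left(\frac{1}{8}\right)^{2}}{4 \cdot \frac{1}{8} \left(1 + \frac{1}{8}\right)} - 485\right)^{2} = \left(\frac{\frac{1}{\frac{1}{8}} \left(-36 - \frac{17}{2} - \frac{31}{64}\right)}{4 \left(1 + \frac{1}{8}\right)} - 485\right)^{2} = \left(\frac{1}{4} \cdot 8 \frac{1}{\frac{9}{8}} \left(-36 - \frac{17}{2} - \frac{31}{64}\right) - 485\right)^{2} = \left(\frac{1}{4} \cdot 8 \cdot \frac{8}{9} \left(-36 - \frac{17}{2} - \frac{31}{64}\right) - 485\right)^{2} = \left(\frac{1}{4} \cdot 8 \cdot \frac{8}{9} \left(- \frac{2879}{64}\right) - 485\right)^{2} = \left(- \frac{2879}{36} - 485\right)^{2} = \left(- \frac{20339}{36}\right)^{2} = \frac{413674921}{1296}$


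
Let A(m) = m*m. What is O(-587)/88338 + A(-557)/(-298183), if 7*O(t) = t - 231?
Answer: -96045673414/92193114489 ≈ -1.0418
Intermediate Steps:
A(m) = m²
O(t) = -33 + t/7 (O(t) = (t - 231)/7 = (-231 + t)/7 = -33 + t/7)
O(-587)/88338 + A(-557)/(-298183) = (-33 + (⅐)*(-587))/88338 + (-557)²/(-298183) = (-33 - 587/7)*(1/88338) + 310249*(-1/298183) = -818/7*1/88338 - 310249/298183 = -409/309183 - 310249/298183 = -96045673414/92193114489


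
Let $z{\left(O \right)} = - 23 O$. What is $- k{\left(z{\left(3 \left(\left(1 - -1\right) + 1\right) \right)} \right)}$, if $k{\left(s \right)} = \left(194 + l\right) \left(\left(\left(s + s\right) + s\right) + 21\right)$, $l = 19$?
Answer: $127800$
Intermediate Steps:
$k{\left(s \right)} = 4473 + 639 s$ ($k{\left(s \right)} = \left(194 + 19\right) \left(\left(\left(s + s\right) + s\right) + 21\right) = 213 \left(\left(2 s + s\right) + 21\right) = 213 \left(3 s + 21\right) = 213 \left(21 + 3 s\right) = 4473 + 639 s$)
$- k{\left(z{\left(3 \left(\left(1 - -1\right) + 1\right) \right)} \right)} = - (4473 + 639 \left(- 23 \cdot 3 \left(\left(1 - -1\right) + 1\right)\right)) = - (4473 + 639 \left(- 23 \cdot 3 \left(\left(1 + 1\right) + 1\right)\right)) = - (4473 + 639 \left(- 23 \cdot 3 \left(2 + 1\right)\right)) = - (4473 + 639 \left(- 23 \cdot 3 \cdot 3\right)) = - (4473 + 639 \left(\left(-23\right) 9\right)) = - (4473 + 639 \left(-207\right)) = - (4473 - 132273) = \left(-1\right) \left(-127800\right) = 127800$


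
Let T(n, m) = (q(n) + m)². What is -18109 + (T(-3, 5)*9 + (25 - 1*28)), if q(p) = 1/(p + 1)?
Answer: -71719/4 ≈ -17930.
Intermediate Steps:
q(p) = 1/(1 + p)
T(n, m) = (m + 1/(1 + n))² (T(n, m) = (1/(1 + n) + m)² = (m + 1/(1 + n))²)
-18109 + (T(-3, 5)*9 + (25 - 1*28)) = -18109 + ((5 + 1/(1 - 3))²*9 + (25 - 1*28)) = -18109 + ((5 + 1/(-2))²*9 + (25 - 28)) = -18109 + ((5 - ½)²*9 - 3) = -18109 + ((9/2)²*9 - 3) = -18109 + ((81/4)*9 - 3) = -18109 + (729/4 - 3) = -18109 + 717/4 = -71719/4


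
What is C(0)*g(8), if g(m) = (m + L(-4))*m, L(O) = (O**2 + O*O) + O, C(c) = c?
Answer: 0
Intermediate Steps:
L(O) = O + 2*O**2 (L(O) = (O**2 + O**2) + O = 2*O**2 + O = O + 2*O**2)
g(m) = m*(28 + m) (g(m) = (m - 4*(1 + 2*(-4)))*m = (m - 4*(1 - 8))*m = (m - 4*(-7))*m = (m + 28)*m = (28 + m)*m = m*(28 + m))
C(0)*g(8) = 0*(8*(28 + 8)) = 0*(8*36) = 0*288 = 0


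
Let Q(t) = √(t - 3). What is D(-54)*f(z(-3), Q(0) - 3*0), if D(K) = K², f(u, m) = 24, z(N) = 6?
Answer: 69984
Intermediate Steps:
Q(t) = √(-3 + t)
D(-54)*f(z(-3), Q(0) - 3*0) = (-54)²*24 = 2916*24 = 69984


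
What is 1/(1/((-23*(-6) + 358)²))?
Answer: 246016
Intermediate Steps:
1/(1/((-23*(-6) + 358)²)) = 1/(1/((138 + 358)²)) = 1/(1/(496²)) = 1/(1/246016) = 246016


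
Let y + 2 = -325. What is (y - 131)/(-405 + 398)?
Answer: 458/7 ≈ 65.429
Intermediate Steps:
y = -327 (y = -2 - 325 = -327)
(y - 131)/(-405 + 398) = (-327 - 131)/(-405 + 398) = -458/(-7) = -458*(-⅐) = 458/7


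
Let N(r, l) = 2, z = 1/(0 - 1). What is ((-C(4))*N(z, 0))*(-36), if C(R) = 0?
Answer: 0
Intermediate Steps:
z = -1 (z = 1/(-1) = -1)
((-C(4))*N(z, 0))*(-36) = (-1*0*2)*(-36) = (0*2)*(-36) = 0*(-36) = 0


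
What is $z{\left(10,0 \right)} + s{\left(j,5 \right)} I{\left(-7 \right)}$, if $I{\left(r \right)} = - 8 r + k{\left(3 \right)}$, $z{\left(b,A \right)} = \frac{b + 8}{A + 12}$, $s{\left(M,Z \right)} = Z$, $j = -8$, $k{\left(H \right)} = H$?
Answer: $\frac{593}{2} \approx 296.5$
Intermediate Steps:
$z{\left(b,A \right)} = \frac{8 + b}{12 + A}$
$I{\left(r \right)} = 3 - 8 r$ ($I{\left(r \right)} = - 8 r + 3 = 3 - 8 r$)
$z{\left(10,0 \right)} + s{\left(j,5 \right)} I{\left(-7 \right)} = \frac{8 + 10}{12 + 0} + 5 \left(3 - -56\right) = \frac{1}{12} \cdot 18 + 5 \left(3 + 56\right) = \frac{1}{12} \cdot 18 + 5 \cdot 59 = \frac{3}{2} + 295 = \frac{593}{2}$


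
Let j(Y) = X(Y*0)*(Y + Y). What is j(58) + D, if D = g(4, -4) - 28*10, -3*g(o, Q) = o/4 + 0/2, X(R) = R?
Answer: -841/3 ≈ -280.33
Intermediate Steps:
j(Y) = 0 (j(Y) = (Y*0)*(Y + Y) = 0*(2*Y) = 0)
g(o, Q) = -o/12 (g(o, Q) = -(o/4 + 0/2)/3 = -(o*(¼) + 0*(½))/3 = -(o/4 + 0)/3 = -o/12)
D = -841/3 (D = -1/12*4 - 28*10 = -⅓ - 280 = -841/3 ≈ -280.33)
j(58) + D = 0 - 841/3 = -841/3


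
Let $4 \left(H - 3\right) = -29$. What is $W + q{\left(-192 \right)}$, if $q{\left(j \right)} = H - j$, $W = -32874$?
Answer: $- \frac{130745}{4} \approx -32686.0$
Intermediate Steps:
$H = - \frac{17}{4}$ ($H = 3 + \frac{1}{4} \left(-29\right) = 3 - \frac{29}{4} = - \frac{17}{4} \approx -4.25$)
$q{\left(j \right)} = - \frac{17}{4} - j$
$W + q{\left(-192 \right)} = -32874 - - \frac{751}{4} = -32874 + \left(- \frac{17}{4} + 192\right) = -32874 + \frac{751}{4} = - \frac{130745}{4}$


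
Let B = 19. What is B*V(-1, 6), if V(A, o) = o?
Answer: 114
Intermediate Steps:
B*V(-1, 6) = 19*6 = 114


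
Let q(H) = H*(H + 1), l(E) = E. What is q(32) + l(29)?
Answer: 1085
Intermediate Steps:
q(H) = H*(1 + H)
q(32) + l(29) = 32*(1 + 32) + 29 = 32*33 + 29 = 1056 + 29 = 1085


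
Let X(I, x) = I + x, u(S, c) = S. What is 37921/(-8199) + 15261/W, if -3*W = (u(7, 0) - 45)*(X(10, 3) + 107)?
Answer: 67485019/12462480 ≈ 5.4151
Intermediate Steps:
W = 1520 (W = -(7 - 45)*((10 + 3) + 107)/3 = -(-38)*(13 + 107)/3 = -(-38)*120/3 = -⅓*(-4560) = 1520)
37921/(-8199) + 15261/W = 37921/(-8199) + 15261/1520 = 37921*(-1/8199) + 15261*(1/1520) = -37921/8199 + 15261/1520 = 67485019/12462480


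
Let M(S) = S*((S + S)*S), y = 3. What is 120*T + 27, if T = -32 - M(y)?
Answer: -10293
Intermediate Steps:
M(S) = 2*S**3 (M(S) = S*((2*S)*S) = S*(2*S**2) = 2*S**3)
T = -86 (T = -32 - 2*3**3 = -32 - 2*27 = -32 - 1*54 = -32 - 54 = -86)
120*T + 27 = 120*(-86) + 27 = -10320 + 27 = -10293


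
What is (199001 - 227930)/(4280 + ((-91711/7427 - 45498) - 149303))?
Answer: 214855683/1415091178 ≈ 0.15183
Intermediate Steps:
(199001 - 227930)/(4280 + ((-91711/7427 - 45498) - 149303)) = -28929/(4280 + ((-91711*1/7427 - 45498) - 149303)) = -28929/(4280 + ((-91711/7427 - 45498) - 149303)) = -28929/(4280 + (-338005357/7427 - 149303)) = -28929/(4280 - 1446878738/7427) = -28929/(-1415091178/7427) = -28929*(-7427/1415091178) = 214855683/1415091178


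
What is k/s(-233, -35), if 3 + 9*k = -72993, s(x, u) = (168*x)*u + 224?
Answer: -869/146814 ≈ -0.0059191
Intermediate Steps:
s(x, u) = 224 + 168*u*x (s(x, u) = 168*u*x + 224 = 224 + 168*u*x)
k = -24332/3 (k = -1/3 + (1/9)*(-72993) = -1/3 - 24331/3 = -24332/3 ≈ -8110.7)
k/s(-233, -35) = -24332/(3*(224 + 168*(-35)*(-233))) = -24332/(3*(224 + 1370040)) = -24332/3/1370264 = -24332/3*1/1370264 = -869/146814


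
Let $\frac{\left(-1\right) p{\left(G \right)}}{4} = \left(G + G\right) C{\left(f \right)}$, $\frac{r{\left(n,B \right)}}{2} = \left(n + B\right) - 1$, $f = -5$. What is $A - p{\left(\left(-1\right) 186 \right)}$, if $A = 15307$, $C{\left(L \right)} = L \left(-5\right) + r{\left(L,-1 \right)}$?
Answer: $-1061$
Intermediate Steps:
$r{\left(n,B \right)} = -2 + 2 B + 2 n$ ($r{\left(n,B \right)} = 2 \left(\left(n + B\right) - 1\right) = 2 \left(\left(B + n\right) - 1\right) = 2 \left(-1 + B + n\right) = -2 + 2 B + 2 n$)
$C{\left(L \right)} = -4 - 3 L$ ($C{\left(L \right)} = L \left(-5\right) + \left(-2 + 2 \left(-1\right) + 2 L\right) = - 5 L - \left(4 - 2 L\right) = - 5 L + \left(-4 + 2 L\right) = -4 - 3 L$)
$p{\left(G \right)} = - 88 G$ ($p{\left(G \right)} = - 4 \left(G + G\right) \left(-4 - -15\right) = - 4 \cdot 2 G \left(-4 + 15\right) = - 4 \cdot 2 G 11 = - 4 \cdot 22 G = - 88 G$)
$A - p{\left(\left(-1\right) 186 \right)} = 15307 - - 88 \left(\left(-1\right) 186\right) = 15307 - \left(-88\right) \left(-186\right) = 15307 - 16368 = -1061$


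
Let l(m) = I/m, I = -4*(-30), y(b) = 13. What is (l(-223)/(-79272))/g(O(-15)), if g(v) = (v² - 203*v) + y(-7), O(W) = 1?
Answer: -5/139211541 ≈ -3.5917e-8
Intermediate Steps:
g(v) = 13 + v² - 203*v (g(v) = (v² - 203*v) + 13 = 13 + v² - 203*v)
I = 120 (I = -1*(-120) = 120)
l(m) = 120/m
(l(-223)/(-79272))/g(O(-15)) = ((120/(-223))/(-79272))/(13 + 1² - 203*1) = ((120*(-1/223))*(-1/79272))/(13 + 1 - 203) = -120/223*(-1/79272)/(-189) = (5/736569)*(-1/189) = -5/139211541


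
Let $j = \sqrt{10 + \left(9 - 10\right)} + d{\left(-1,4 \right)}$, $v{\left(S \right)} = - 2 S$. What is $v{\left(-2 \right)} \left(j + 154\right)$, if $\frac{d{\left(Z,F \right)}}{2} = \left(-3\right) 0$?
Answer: $628$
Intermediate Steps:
$d{\left(Z,F \right)} = 0$ ($d{\left(Z,F \right)} = 2 \left(\left(-3\right) 0\right) = 2 \cdot 0 = 0$)
$j = 3$ ($j = \sqrt{10 + \left(9 - 10\right)} + 0 = \sqrt{10 - 1} + 0 = \sqrt{9} + 0 = 3 + 0 = 3$)
$v{\left(-2 \right)} \left(j + 154\right) = \left(-2\right) \left(-2\right) \left(3 + 154\right) = 4 \cdot 157 = 628$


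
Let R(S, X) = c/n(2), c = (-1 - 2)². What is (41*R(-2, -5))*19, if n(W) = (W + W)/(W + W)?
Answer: 7011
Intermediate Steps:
c = 9 (c = (-3)² = 9)
n(W) = 1 (n(W) = (2*W)/((2*W)) = (2*W)*(1/(2*W)) = 1)
R(S, X) = 9 (R(S, X) = 9/1 = 9*1 = 9)
(41*R(-2, -5))*19 = (41*9)*19 = 369*19 = 7011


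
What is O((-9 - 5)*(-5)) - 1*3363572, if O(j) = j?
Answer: -3363502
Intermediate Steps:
O((-9 - 5)*(-5)) - 1*3363572 = (-9 - 5)*(-5) - 1*3363572 = -14*(-5) - 3363572 = 70 - 3363572 = -3363502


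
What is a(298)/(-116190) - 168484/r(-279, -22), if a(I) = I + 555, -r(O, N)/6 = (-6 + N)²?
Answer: 815505977/22773240 ≈ 35.810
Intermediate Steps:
r(O, N) = -6*(-6 + N)²
a(I) = 555 + I
a(298)/(-116190) - 168484/r(-279, -22) = (555 + 298)/(-116190) - 168484*(-1/(6*(-6 - 22)²)) = 853*(-1/116190) - 168484/((-6*(-28)²)) = -853/116190 - 168484/((-6*784)) = -853/116190 - 168484/(-4704) = -853/116190 - 168484*(-1/4704) = -853/116190 + 42121/1176 = 815505977/22773240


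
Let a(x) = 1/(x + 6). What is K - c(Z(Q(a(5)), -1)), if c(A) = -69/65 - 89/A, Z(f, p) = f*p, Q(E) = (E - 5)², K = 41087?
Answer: 7787131199/189540 ≈ 41084.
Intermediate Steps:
a(x) = 1/(6 + x)
Q(E) = (-5 + E)²
c(A) = -69/65 - 89/A (c(A) = -69*1/65 - 89/A = -69/65 - 89/A)
K - c(Z(Q(a(5)), -1)) = 41087 - (-69/65 - 89*(-1/(-5 + 1/(6 + 5))²)) = 41087 - (-69/65 - 89*(-1/(-5 + 1/11)²)) = 41087 - (-69/65 - 89/((-54/11)²*(-1))) = 41087 - (-69/65 - 89/((2916/121)*(-1))) = 41087 - (-69/65 - 89/(-2916/121)) = 41087 - (-69/65 - 89*(-121/2916)) = 41087 - (-69/65 + 10769/2916) = 41087 - 1*498781/189540 = 41087 - 498781/189540 = 7787131199/189540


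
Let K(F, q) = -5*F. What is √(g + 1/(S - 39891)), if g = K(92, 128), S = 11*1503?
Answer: I*√250974258798/23358 ≈ 21.448*I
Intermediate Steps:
S = 16533
g = -460 (g = -5*92 = -460)
√(g + 1/(S - 39891)) = √(-460 + 1/(16533 - 39891)) = √(-460 + 1/(-23358)) = √(-460 - 1/23358) = √(-10744681/23358) = I*√250974258798/23358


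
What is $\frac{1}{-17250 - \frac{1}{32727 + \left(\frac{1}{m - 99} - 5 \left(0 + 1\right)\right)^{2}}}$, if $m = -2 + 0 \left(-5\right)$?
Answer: $- \frac{334104163}{5763296821951} \approx -5.7971 \cdot 10^{-5}$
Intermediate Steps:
$m = -2$ ($m = -2 + 0 = -2$)
$\frac{1}{-17250 - \frac{1}{32727 + \left(\frac{1}{m - 99} - 5 \left(0 + 1\right)\right)^{2}}} = \frac{1}{-17250 - \frac{1}{32727 + \left(\frac{1}{-2 - 99} - 5 \left(0 + 1\right)\right)^{2}}} = \frac{1}{-17250 - \frac{1}{32727 + \left(\frac{1}{-101} - 5\right)^{2}}} = \frac{1}{-17250 - \frac{1}{32727 + \left(- \frac{1}{101} - 5\right)^{2}}} = \frac{1}{-17250 - \frac{1}{32727 + \left(- \frac{506}{101}\right)^{2}}} = \frac{1}{-17250 - \frac{1}{32727 + \frac{256036}{10201}}} = \frac{1}{-17250 - \frac{1}{\frac{334104163}{10201}}} = \frac{1}{-17250 - \frac{10201}{334104163}} = \frac{1}{- \frac{5763296821951}{334104163}} = - \frac{334104163}{5763296821951}$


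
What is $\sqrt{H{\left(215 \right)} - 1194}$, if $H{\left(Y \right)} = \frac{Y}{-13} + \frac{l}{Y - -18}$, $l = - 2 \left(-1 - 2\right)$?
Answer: $\frac{i \sqrt{11106261647}}{3029} \approx 34.792 i$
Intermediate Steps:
$l = 6$ ($l = \left(-2\right) \left(-3\right) = 6$)
$H{\left(Y \right)} = \frac{6}{18 + Y} - \frac{Y}{13}$ ($H{\left(Y \right)} = \frac{Y}{-13} + \frac{6}{Y - -18} = Y \left(- \frac{1}{13}\right) + \frac{6}{Y + 18} = - \frac{Y}{13} + \frac{6}{18 + Y} = \frac{6}{18 + Y} - \frac{Y}{13}$)
$\sqrt{H{\left(215 \right)} - 1194} = \sqrt{\frac{78 - 215^{2} - 3870}{13 \left(18 + 215\right)} - 1194} = \sqrt{\frac{78 - 46225 - 3870}{13 \cdot 233} - 1194} = \sqrt{\frac{1}{13} \cdot \frac{1}{233} \left(78 - 46225 - 3870\right) - 1194} = \sqrt{\frac{1}{13} \cdot \frac{1}{233} \left(-50017\right) - 1194} = \sqrt{- \frac{50017}{3029} - 1194} = \sqrt{- \frac{3666643}{3029}} = \frac{i \sqrt{11106261647}}{3029}$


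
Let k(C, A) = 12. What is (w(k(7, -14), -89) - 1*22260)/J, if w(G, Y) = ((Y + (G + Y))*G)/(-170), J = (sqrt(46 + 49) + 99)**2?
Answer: -4678591296/2001886765 + 93609648*sqrt(95)/2001886765 ≈ -1.8813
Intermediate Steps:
J = (99 + sqrt(95))**2 (J = (sqrt(95) + 99)**2 = (99 + sqrt(95))**2 ≈ 11826.)
w(G, Y) = -G*(G + 2*Y)/170 (w(G, Y) = ((G + 2*Y)*G)*(-1/170) = (G*(G + 2*Y))*(-1/170) = -G*(G + 2*Y)/170)
(w(k(7, -14), -89) - 1*22260)/J = (-1/170*12*(12 + 2*(-89)) - 1*22260)/((99 + sqrt(95))**2) = (-1/170*12*(12 - 178) - 22260)/(99 + sqrt(95))**2 = (-1/170*12*(-166) - 22260)/(99 + sqrt(95))**2 = (996/85 - 22260)/(99 + sqrt(95))**2 = -1891104/(85*(99 + sqrt(95))**2)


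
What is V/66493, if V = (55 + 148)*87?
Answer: 2523/9499 ≈ 0.26561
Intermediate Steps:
V = 17661 (V = 203*87 = 17661)
V/66493 = 17661/66493 = 17661*(1/66493) = 2523/9499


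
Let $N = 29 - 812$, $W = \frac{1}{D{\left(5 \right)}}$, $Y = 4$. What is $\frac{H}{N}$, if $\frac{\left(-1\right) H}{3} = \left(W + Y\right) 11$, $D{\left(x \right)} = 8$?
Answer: $\frac{121}{696} \approx 0.17385$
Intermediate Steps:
$W = \frac{1}{8} \approx 0.125$
$N = -783$ ($N = 29 - 812 = -783$)
$H = - \frac{1089}{8}$ ($H = - 3 \left(\frac{1}{8} + 4\right) 11 = - 3 \cdot \frac{33}{8} \cdot 11 = \left(-3\right) \frac{363}{8} = - \frac{1089}{8} \approx -136.13$)
$\frac{H}{N} = - \frac{1089}{8 \left(-783\right)} = \left(- \frac{1089}{8}\right) \left(- \frac{1}{783}\right) = \frac{121}{696}$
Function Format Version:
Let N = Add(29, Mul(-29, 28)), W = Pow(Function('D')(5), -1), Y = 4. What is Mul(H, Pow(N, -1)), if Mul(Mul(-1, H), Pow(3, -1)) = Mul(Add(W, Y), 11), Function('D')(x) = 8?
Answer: Rational(121, 696) ≈ 0.17385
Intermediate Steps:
W = Rational(1, 8) (W = Pow(8, -1) = Rational(1, 8) ≈ 0.12500)
N = -783 (N = Add(29, -812) = -783)
H = Rational(-1089, 8) (H = Mul(-3, Mul(Add(Rational(1, 8), 4), 11)) = Mul(-3, Mul(Rational(33, 8), 11)) = Mul(-3, Rational(363, 8)) = Rational(-1089, 8) ≈ -136.13)
Mul(H, Pow(N, -1)) = Mul(Rational(-1089, 8), Pow(-783, -1)) = Mul(Rational(-1089, 8), Rational(-1, 783)) = Rational(121, 696)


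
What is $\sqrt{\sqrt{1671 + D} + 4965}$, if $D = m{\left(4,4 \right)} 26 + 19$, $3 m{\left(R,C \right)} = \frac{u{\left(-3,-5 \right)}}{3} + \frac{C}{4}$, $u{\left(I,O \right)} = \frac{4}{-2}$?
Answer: $\frac{\sqrt{44685 + 6 \sqrt{3809}}}{3} \approx 70.754$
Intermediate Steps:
$u{\left(I,O \right)} = -2$ ($u{\left(I,O \right)} = 4 \left(- \frac{1}{2}\right) = -2$)
$m{\left(R,C \right)} = - \frac{2}{9} + \frac{C}{12}$ ($m{\left(R,C \right)} = \frac{- \frac{2}{3} + \frac{C}{4}}{3} = - \frac{2}{9} + \frac{C}{12}$)
$D = \frac{197}{9}$ ($D = \left(- \frac{2}{9} + \frac{1}{12} \cdot 4\right) 26 + 19 = \left(- \frac{2}{9} + \frac{1}{3}\right) 26 + 19 = \frac{1}{9} \cdot 26 + 19 = \frac{26}{9} + 19 = \frac{197}{9} \approx 21.889$)
$\sqrt{\sqrt{1671 + D} + 4965} = \sqrt{\sqrt{1671 + \frac{197}{9}} + 4965} = \sqrt{\sqrt{\frac{15236}{9}} + 4965} = \sqrt{\frac{2 \sqrt{3809}}{3} + 4965} = \sqrt{4965 + \frac{2 \sqrt{3809}}{3}}$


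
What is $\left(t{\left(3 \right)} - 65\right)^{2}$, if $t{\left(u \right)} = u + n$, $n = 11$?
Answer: $2601$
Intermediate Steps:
$t{\left(u \right)} = 11 + u$ ($t{\left(u \right)} = u + 11 = 11 + u$)
$\left(t{\left(3 \right)} - 65\right)^{2} = \left(\left(11 + 3\right) - 65\right)^{2} = \left(14 - 65\right)^{2} = \left(-51\right)^{2} = 2601$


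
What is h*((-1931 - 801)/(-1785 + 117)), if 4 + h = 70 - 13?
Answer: 36199/417 ≈ 86.808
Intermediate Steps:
h = 53 (h = -4 + (70 - 13) = -4 + 57 = 53)
h*((-1931 - 801)/(-1785 + 117)) = 53*((-1931 - 801)/(-1785 + 117)) = 53*(-2732/(-1668)) = 53*(-2732*(-1/1668)) = 53*(683/417) = 36199/417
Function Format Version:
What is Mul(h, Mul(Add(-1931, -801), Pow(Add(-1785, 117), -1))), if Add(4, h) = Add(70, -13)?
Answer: Rational(36199, 417) ≈ 86.808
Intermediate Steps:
h = 53 (h = Add(-4, Add(70, -13)) = Add(-4, 57) = 53)
Mul(h, Mul(Add(-1931, -801), Pow(Add(-1785, 117), -1))) = Mul(53, Mul(Add(-1931, -801), Pow(Add(-1785, 117), -1))) = Mul(53, Mul(-2732, Pow(-1668, -1))) = Mul(53, Mul(-2732, Rational(-1, 1668))) = Mul(53, Rational(683, 417)) = Rational(36199, 417)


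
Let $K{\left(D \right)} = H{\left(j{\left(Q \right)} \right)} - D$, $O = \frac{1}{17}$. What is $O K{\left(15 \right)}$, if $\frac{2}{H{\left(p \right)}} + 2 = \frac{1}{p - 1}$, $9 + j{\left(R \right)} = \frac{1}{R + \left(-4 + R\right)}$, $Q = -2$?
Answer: $- \frac{1356}{1445} \approx -0.93841$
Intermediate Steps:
$j{\left(R \right)} = -9 + \frac{1}{-4 + 2 R}$ ($j{\left(R \right)} = -9 + \frac{1}{R + \left(-4 + R\right)} = -9 + \frac{1}{-4 + 2 R}$)
$O = \frac{1}{17} \approx 0.058824$
$H{\left(p \right)} = \frac{2}{-2 + \frac{1}{-1 + p}}$ ($H{\left(p \right)} = \frac{2}{-2 + \frac{1}{p - 1}} = \frac{2}{-2 + \frac{1}{-1 + p}}$)
$K{\left(D \right)} = - \frac{81}{85} - D$ ($K{\left(D \right)} = \frac{2 \left(1 - \frac{37 - -36}{2 \left(-2 - 2\right)}\right)}{-3 + 2 \frac{37 - -36}{2 \left(-2 - 2\right)}} - D = \frac{2 \left(1 - \frac{37 + 36}{2 \left(-4\right)}\right)}{-3 + 2 \frac{37 + 36}{2 \left(-4\right)}} - D = \frac{2 \left(1 - \frac{1}{2} \left(- \frac{1}{4}\right) 73\right)}{-3 + 2 \cdot \frac{1}{2} \left(- \frac{1}{4}\right) 73} - D = \frac{2 \left(1 - - \frac{73}{8}\right)}{-3 + 2 \left(- \frac{73}{8}\right)} - D = \frac{2 \left(1 + \frac{73}{8}\right)}{-3 - \frac{73}{4}} - D = 2 \frac{1}{- \frac{85}{4}} \cdot \frac{81}{8} - D = 2 \left(- \frac{4}{85}\right) \frac{81}{8} - D = - \frac{81}{85} - D$)
$O K{\left(15 \right)} = \frac{- \frac{81}{85} - 15}{17} = \frac{1}{17} \left(- \frac{1356}{85}\right) = - \frac{1356}{1445}$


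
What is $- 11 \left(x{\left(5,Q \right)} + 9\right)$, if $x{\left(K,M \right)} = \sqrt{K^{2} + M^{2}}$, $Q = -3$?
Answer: $-99 - 11 \sqrt{34} \approx -163.14$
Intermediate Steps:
$- 11 \left(x{\left(5,Q \right)} + 9\right) = - 11 \left(\sqrt{5^{2} + \left(-3\right)^{2}} + 9\right) = - 11 \left(\sqrt{25 + 9} + 9\right) = - 11 \left(\sqrt{34} + 9\right) = - 11 \left(9 + \sqrt{34}\right) = -99 - 11 \sqrt{34}$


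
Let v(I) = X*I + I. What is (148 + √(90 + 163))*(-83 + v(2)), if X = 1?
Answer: -11692 - 79*√253 ≈ -12949.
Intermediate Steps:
v(I) = 2*I (v(I) = 1*I + I = I + I = 2*I)
(148 + √(90 + 163))*(-83 + v(2)) = (148 + √(90 + 163))*(-83 + 2*2) = (148 + √253)*(-83 + 4) = (148 + √253)*(-79) = -11692 - 79*√253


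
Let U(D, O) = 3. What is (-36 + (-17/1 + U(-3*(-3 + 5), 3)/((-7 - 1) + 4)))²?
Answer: 46225/16 ≈ 2889.1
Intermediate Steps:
(-36 + (-17/1 + U(-3*(-3 + 5), 3)/((-7 - 1) + 4)))² = (-36 + (-17/1 + 3/((-7 - 1) + 4)))² = (-36 + (-17*1 + 3/(-8 + 4)))² = (-36 + (-17 + 3/(-4)))² = (-36 + (-17 + 3*(-¼)))² = (-36 + (-17 - ¾))² = (-36 - 71/4)² = (-215/4)² = 46225/16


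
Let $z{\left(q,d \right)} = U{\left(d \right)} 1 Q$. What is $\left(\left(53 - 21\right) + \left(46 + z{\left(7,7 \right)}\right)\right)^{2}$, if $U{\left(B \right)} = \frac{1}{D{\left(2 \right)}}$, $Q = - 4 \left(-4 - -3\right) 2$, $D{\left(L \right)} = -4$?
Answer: $5776$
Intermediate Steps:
$Q = 8$ ($Q = - 4 \left(-4 + 3\right) 2 = \left(-4\right) \left(-1\right) 2 = 4 \cdot 2 = 8$)
$U{\left(B \right)} = - \frac{1}{4}$ ($U{\left(B \right)} = \frac{1}{-4} = - \frac{1}{4}$)
$z{\left(q,d \right)} = -2$ ($z{\left(q,d \right)} = \left(- \frac{1}{4}\right) 1 \cdot 8 = \left(- \frac{1}{4}\right) 8 = -2$)
$\left(\left(53 - 21\right) + \left(46 + z{\left(7,7 \right)}\right)\right)^{2} = \left(\left(53 - 21\right) + \left(46 - 2\right)\right)^{2} = \left(\left(53 - 21\right) + 44\right)^{2} = \left(32 + 44\right)^{2} = 76^{2} = 5776$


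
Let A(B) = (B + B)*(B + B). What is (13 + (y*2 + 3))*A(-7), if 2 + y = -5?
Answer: 392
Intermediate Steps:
y = -7 (y = -2 - 5 = -7)
A(B) = 4*B² (A(B) = (2*B)*(2*B) = 4*B²)
(13 + (y*2 + 3))*A(-7) = (13 + (-7*2 + 3))*(4*(-7)²) = (13 + (-14 + 3))*(4*49) = (13 - 11)*196 = 2*196 = 392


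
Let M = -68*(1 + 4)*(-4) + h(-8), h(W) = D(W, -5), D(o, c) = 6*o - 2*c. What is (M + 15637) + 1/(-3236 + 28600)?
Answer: 430148077/25364 ≈ 16959.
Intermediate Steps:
D(o, c) = -2*c + 6*o
h(W) = 10 + 6*W (h(W) = -2*(-5) + 6*W = 10 + 6*W)
M = 1322 (M = -68*(1 + 4)*(-4) + (10 + 6*(-8)) = -340*(-4) + (10 - 48) = -68*(-20) - 38 = 1360 - 38 = 1322)
(M + 15637) + 1/(-3236 + 28600) = (1322 + 15637) + 1/(-3236 + 28600) = 16959 + 1/25364 = 430148077/25364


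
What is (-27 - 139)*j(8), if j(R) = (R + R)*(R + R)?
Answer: -42496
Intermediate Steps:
j(R) = 4*R² (j(R) = (2*R)*(2*R) = 4*R²)
(-27 - 139)*j(8) = (-27 - 139)*(4*8²) = -664*64 = -166*256 = -42496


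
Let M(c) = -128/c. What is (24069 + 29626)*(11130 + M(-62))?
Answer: 18529822330/31 ≈ 5.9774e+8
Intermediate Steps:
(24069 + 29626)*(11130 + M(-62)) = (24069 + 29626)*(11130 - 128/(-62)) = 53695*(11130 - 128*(-1/62)) = 53695*(11130 + 64/31) = 53695*(345094/31) = 18529822330/31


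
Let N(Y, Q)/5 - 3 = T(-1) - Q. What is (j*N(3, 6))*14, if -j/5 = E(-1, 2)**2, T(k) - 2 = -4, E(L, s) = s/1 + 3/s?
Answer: 42875/2 ≈ 21438.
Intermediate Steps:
E(L, s) = s + 3/s (E(L, s) = s*1 + 3/s = s + 3/s)
T(k) = -2 (T(k) = 2 - 4 = -2)
N(Y, Q) = 5 - 5*Q (N(Y, Q) = 15 + 5*(-2 - Q) = 15 + (-10 - 5*Q) = 5 - 5*Q)
j = -245/4 (j = -5*(2 + 3/2)**2 = -5*(7/2)**2 = -5*49/4 = -245/4 ≈ -61.250)
(j*N(3, 6))*14 = -245*(5 - 5*6)/4*14 = -245*(5 - 30)/4*14 = -245/4*(-25)*14 = (6125/4)*14 = 42875/2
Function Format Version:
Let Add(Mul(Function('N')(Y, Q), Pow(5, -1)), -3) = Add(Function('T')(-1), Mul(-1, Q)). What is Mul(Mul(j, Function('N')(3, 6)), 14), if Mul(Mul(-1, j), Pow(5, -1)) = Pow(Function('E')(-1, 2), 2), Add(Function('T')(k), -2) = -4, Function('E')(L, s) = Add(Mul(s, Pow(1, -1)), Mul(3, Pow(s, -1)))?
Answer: Rational(42875, 2) ≈ 21438.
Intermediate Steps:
Function('E')(L, s) = Add(s, Mul(3, Pow(s, -1))) (Function('E')(L, s) = Add(Mul(s, 1), Mul(3, Pow(s, -1))) = Add(s, Mul(3, Pow(s, -1))))
Function('T')(k) = -2 (Function('T')(k) = Add(2, -4) = -2)
Function('N')(Y, Q) = Add(5, Mul(-5, Q)) (Function('N')(Y, Q) = Add(15, Mul(5, Add(-2, Mul(-1, Q)))) = Add(15, Add(-10, Mul(-5, Q))) = Add(5, Mul(-5, Q)))
j = Rational(-245, 4) (j = Mul(-5, Pow(Add(2, Mul(3, Pow(2, -1))), 2)) = Mul(-5, Pow(Add(2, Mul(3, Rational(1, 2))), 2)) = Mul(-5, Pow(Add(2, Rational(3, 2)), 2)) = Mul(-5, Pow(Rational(7, 2), 2)) = Mul(-5, Rational(49, 4)) = Rational(-245, 4) ≈ -61.250)
Mul(Mul(j, Function('N')(3, 6)), 14) = Mul(Mul(Rational(-245, 4), Add(5, Mul(-5, 6))), 14) = Mul(Mul(Rational(-245, 4), Add(5, -30)), 14) = Mul(Mul(Rational(-245, 4), -25), 14) = Mul(Rational(6125, 4), 14) = Rational(42875, 2)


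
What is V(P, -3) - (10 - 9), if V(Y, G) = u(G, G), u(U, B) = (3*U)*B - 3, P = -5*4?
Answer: 23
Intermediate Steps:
P = -20
u(U, B) = -3 + 3*B*U (u(U, B) = 3*B*U - 3 = -3 + 3*B*U)
V(Y, G) = -3 + 3*G² (V(Y, G) = -3 + 3*G*G = -3 + 3*G²)
V(P, -3) - (10 - 9) = (-3 + 3*(-3)²) - (10 - 9) = (-3 + 3*9) - 1 = (-3 + 27) - 1*1 = 24 - 1 = 23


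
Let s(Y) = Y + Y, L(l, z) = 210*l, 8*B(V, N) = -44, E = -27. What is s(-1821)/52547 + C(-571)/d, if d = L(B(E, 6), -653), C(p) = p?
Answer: 2345257/5517435 ≈ 0.42506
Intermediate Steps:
B(V, N) = -11/2 (B(V, N) = (⅛)*(-44) = -11/2)
s(Y) = 2*Y
d = -1155 (d = 210*(-11/2) = -1155)
s(-1821)/52547 + C(-571)/d = (2*(-1821))/52547 - 571/(-1155) = -3642*1/52547 - 571*(-1/1155) = -3642/52547 + 571/1155 = 2345257/5517435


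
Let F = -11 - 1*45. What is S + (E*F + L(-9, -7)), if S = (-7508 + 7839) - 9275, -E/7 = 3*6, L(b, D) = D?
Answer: -1895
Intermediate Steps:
F = -56 (F = -11 - 45 = -56)
E = -126 (E = -21*6 = -7*18 = -126)
S = -8944 (S = 331 - 9275 = -8944)
S + (E*F + L(-9, -7)) = -8944 + (-126*(-56) - 7) = -8944 + (7056 - 7) = -8944 + 7049 = -1895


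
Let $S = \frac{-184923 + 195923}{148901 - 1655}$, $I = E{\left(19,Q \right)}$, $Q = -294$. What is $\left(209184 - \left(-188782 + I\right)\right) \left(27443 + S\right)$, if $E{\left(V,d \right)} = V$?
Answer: $\frac{24364503915851}{2231} \approx 1.0921 \cdot 10^{10}$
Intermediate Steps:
$I = 19$
$S = \frac{500}{6693}$ ($S = \frac{11000}{147246} = 11000 \cdot \frac{1}{147246} = \frac{500}{6693} \approx 0.074705$)
$\left(209184 - \left(-188782 + I\right)\right) \left(27443 + S\right) = \left(209184 + \left(188782 - 19\right)\right) \left(27443 + \frac{500}{6693}\right) = \left(209184 + \left(188782 - 19\right)\right) \frac{183676499}{6693} = \left(209184 + 188763\right) \frac{183676499}{6693} = 397947 \cdot \frac{183676499}{6693} = \frac{24364503915851}{2231}$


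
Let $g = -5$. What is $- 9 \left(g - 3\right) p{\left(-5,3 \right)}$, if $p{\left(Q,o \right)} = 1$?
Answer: $72$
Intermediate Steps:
$- 9 \left(g - 3\right) p{\left(-5,3 \right)} = - 9 \left(-5 - 3\right) 1 = \left(-9\right) \left(-8\right) 1 = 72 \cdot 1 = 72$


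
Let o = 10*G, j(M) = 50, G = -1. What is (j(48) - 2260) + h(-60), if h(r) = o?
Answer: -2220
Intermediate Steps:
o = -10 (o = 10*(-1) = -10)
h(r) = -10
(j(48) - 2260) + h(-60) = (50 - 2260) - 10 = -2210 - 10 = -2220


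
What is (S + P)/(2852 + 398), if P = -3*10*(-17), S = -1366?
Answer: -428/1625 ≈ -0.26338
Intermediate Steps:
P = 510 (P = -30*(-17) = 510)
(S + P)/(2852 + 398) = (-1366 + 510)/(2852 + 398) = -856/3250 = -856*1/3250 = -428/1625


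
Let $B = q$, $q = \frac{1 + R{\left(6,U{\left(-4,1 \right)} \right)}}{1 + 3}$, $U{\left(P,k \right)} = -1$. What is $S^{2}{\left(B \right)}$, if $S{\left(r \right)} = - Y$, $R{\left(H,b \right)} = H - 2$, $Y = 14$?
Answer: $196$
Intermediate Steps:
$R{\left(H,b \right)} = -2 + H$
$q = \frac{5}{4}$ ($q = \frac{1 + \left(-2 + 6\right)}{1 + 3} = \frac{1 + 4}{4} = 5 \cdot \frac{1}{4} = \frac{5}{4} \approx 1.25$)
$B = \frac{5}{4} \approx 1.25$
$S{\left(r \right)} = -14$ ($S{\left(r \right)} = \left(-1\right) 14 = -14$)
$S^{2}{\left(B \right)} = \left(-14\right)^{2} = 196$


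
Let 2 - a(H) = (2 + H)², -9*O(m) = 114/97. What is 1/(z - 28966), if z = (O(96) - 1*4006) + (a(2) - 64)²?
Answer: -291/7824446 ≈ -3.7191e-5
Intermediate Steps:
O(m) = -38/291 (O(m) = -38/(3*97) = -⅑*114/97 = -38/291)
a(H) = 2 - (2 + H)²
z = 604660/291 (z = (-38/291 - 1*4006) + ((2 - (2 + 2)²) - 64)² = (-38/291 - 4006) + ((2 - 1*4²) - 64)² = -1165784/291 + ((2 - 1*16) - 64)² = -1165784/291 + ((2 - 16) - 64)² = -1165784/291 + (-14 - 64)² = -1165784/291 + (-78)² = -1165784/291 + 6084 = 604660/291 ≈ 2077.9)
1/(z - 28966) = 1/(604660/291 - 28966) = 1/(-7824446/291) = -291/7824446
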